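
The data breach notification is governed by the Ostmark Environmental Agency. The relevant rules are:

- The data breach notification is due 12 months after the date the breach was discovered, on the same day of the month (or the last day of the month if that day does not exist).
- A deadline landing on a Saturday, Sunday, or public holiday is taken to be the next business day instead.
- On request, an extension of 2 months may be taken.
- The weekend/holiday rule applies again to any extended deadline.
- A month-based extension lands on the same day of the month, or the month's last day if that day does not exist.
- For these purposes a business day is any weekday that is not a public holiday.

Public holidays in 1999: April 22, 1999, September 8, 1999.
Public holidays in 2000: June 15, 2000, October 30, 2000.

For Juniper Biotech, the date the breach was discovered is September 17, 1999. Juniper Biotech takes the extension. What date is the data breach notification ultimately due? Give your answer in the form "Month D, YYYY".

12 months after September 17, 1999, on the same day of the month, is September 17, 2000.
September 17, 2000 is a Sunday, so it moves to the next business day, September 18, 2000 (Monday).
Applying the 2 months extension: 2 months after September 18, 2000 is November 18, 2000.
November 18, 2000 is a Saturday; the next business day is November 20, 2000 (Monday).
Deadline: November 20, 2000.

November 20, 2000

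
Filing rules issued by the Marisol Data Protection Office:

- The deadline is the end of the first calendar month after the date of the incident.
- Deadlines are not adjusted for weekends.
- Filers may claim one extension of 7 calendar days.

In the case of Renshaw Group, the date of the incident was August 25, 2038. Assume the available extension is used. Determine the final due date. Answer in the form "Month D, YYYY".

1 month after August 25, 2038 is September 2038; that month ends on September 30, 2038.
September 30, 2038 falls on a Thursday. The rules make no weekend/holiday allowance, so it remains September 30, 2038.
Add the 7 calendar-day extension to September 30, 2038: October 7, 2038.
No adjustment is made for weekends or holidays, so October 7, 2038 stands.
Deadline: October 7, 2038.

October 7, 2038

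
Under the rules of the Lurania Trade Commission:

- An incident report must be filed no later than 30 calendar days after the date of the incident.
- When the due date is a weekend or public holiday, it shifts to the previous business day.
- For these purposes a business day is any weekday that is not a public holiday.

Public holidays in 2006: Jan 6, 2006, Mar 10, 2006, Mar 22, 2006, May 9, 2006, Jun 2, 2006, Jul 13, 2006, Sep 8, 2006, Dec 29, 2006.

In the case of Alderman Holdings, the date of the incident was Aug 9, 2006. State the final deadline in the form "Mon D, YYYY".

Sep 7, 2006

From Aug 9, 2006, 30 calendar days later is Sep 8, 2006.
Sep 8, 2006 is a listed holiday; the preceding business day is Sep 7, 2006 (Thursday).
The final due date is Sep 7, 2006.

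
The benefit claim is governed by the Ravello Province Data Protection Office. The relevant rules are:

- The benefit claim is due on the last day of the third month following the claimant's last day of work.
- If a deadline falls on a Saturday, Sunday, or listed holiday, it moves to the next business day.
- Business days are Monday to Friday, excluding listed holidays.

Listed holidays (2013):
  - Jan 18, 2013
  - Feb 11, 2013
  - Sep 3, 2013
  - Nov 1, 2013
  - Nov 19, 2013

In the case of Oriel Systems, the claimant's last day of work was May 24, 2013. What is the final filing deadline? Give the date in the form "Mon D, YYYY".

Sep 2, 2013

The third month after May 24, 2013 is August 2013, whose last day is Aug 31, 2013.
Aug 31, 2013 is a Saturday, so it moves to the next business day, Sep 2, 2013 (Monday).
The final due date is Sep 2, 2013.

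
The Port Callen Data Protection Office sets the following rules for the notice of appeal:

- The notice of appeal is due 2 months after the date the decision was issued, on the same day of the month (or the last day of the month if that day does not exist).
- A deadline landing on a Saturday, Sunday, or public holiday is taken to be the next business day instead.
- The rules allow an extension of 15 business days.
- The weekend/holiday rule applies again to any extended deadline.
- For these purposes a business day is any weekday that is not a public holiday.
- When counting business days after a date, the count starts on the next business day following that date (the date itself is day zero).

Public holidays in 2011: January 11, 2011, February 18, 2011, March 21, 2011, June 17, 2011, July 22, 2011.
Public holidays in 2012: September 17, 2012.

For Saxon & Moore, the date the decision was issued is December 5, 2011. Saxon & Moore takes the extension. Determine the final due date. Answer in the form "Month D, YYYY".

2 months from December 5, 2011 is February 5, 2012.
February 5, 2012 is a Sunday; the next business day is February 6, 2012 (Monday).
Applying the 15-business-day extension: 15 business days after February 6, 2012 is February 27, 2012.
February 27, 2012 falls on a Monday, which is a business day, so no adjustment is needed.
The final due date is February 27, 2012.

February 27, 2012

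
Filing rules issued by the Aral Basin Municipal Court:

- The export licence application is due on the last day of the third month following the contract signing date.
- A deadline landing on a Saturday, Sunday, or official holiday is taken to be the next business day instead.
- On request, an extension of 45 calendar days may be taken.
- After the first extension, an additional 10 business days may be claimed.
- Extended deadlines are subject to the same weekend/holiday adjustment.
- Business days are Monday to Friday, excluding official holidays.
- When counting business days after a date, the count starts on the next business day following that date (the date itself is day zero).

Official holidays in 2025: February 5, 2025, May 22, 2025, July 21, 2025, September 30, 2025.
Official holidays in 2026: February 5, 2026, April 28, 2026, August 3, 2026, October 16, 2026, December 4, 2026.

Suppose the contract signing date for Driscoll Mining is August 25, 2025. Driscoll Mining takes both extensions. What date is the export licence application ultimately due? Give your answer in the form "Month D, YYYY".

January 29, 2026

3 months after August 25, 2025 falls in November 2025; the last day of that month is November 30, 2025.
November 30, 2025 is a Sunday, so it moves to the next business day, December 1, 2025 (Monday).
Applying the 45-calendar-day extension: December 1, 2025 + 45 days = January 15, 2026.
January 15, 2026 is a Thursday and not a listed holiday, so it stands.
Counting 10 further business days from January 15, 2026 reaches January 29, 2026.
January 29, 2026 (Thursday) is already a business day.
So the filing is due January 29, 2026.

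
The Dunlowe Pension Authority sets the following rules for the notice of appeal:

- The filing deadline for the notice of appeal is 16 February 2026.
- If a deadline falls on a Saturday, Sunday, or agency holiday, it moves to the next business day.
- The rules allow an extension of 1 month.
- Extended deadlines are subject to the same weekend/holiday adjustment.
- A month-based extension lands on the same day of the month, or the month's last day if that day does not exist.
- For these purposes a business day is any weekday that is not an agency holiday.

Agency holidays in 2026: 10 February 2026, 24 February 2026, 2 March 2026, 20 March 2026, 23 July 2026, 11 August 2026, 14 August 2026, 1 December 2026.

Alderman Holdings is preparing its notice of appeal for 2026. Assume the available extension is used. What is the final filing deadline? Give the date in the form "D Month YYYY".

The stated deadline is 16 February 2026.
Since 16 February 2026 is a Monday and not a holiday, the date is unchanged.
The 1 month extension carries 16 February 2026 to 16 March 2026.
Since 16 March 2026 is a Monday and not a holiday, the date is unchanged.
Final deadline: 16 March 2026.

16 March 2026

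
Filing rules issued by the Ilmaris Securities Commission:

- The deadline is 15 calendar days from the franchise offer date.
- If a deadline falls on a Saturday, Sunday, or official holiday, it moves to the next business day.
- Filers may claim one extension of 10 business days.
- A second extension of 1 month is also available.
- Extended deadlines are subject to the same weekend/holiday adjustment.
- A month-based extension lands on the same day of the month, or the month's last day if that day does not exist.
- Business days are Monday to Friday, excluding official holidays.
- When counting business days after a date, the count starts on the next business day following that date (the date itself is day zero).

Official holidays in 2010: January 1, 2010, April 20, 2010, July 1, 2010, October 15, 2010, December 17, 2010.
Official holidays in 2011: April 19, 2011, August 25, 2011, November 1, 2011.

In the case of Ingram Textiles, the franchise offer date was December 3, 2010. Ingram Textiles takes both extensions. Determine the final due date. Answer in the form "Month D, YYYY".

From December 3, 2010, 15 calendar days later is December 18, 2010.
December 18, 2010 is a Saturday; the next business day is December 20, 2010 (Monday).
The 10-business-day extension runs from December 20, 2010 to January 3, 2011.
Since January 3, 2011 is a Monday and not a holiday, the date is unchanged.
The 1 month extension carries January 3, 2011 to February 3, 2011.
Since February 3, 2011 is a Thursday and not a holiday, the date is unchanged.
So the filing is due February 3, 2011.

February 3, 2011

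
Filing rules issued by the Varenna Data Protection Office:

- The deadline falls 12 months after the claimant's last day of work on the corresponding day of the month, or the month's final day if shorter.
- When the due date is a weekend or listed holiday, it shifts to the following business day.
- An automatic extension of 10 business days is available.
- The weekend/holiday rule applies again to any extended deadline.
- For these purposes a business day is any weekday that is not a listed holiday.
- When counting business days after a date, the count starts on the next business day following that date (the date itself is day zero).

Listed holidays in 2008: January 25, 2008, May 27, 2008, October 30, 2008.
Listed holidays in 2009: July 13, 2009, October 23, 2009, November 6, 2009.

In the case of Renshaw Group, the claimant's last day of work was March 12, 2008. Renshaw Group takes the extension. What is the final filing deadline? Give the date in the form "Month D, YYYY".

Moving 12 months forward from March 12, 2008 on the corresponding day gives March 12, 2009.
Since March 12, 2009 is a Thursday and not a holiday, the date is unchanged.
The 10-business-day extension runs from March 12, 2009 to March 26, 2009.
March 26, 2009 is a Thursday and not a listed holiday, so it stands.
Final deadline: March 26, 2009.

March 26, 2009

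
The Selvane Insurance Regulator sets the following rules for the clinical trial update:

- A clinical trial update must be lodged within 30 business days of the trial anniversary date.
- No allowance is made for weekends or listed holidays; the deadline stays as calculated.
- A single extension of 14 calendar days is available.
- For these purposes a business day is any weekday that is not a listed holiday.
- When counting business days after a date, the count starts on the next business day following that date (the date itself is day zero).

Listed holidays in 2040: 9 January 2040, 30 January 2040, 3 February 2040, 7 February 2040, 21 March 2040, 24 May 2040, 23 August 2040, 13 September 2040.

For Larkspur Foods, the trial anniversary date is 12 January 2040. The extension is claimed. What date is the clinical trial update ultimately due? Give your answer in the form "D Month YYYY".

13 March 2040

Counting 30 business days after 12 January 2040 (skipping weekends and listed holidays) reaches 28 February 2040.
No adjustment is made for weekends or holidays, so 28 February 2040 stands.
Add the 14 calendar-day extension to 28 February 2040: 13 March 2040.
No adjustment is made for weekends or holidays, so 13 March 2040 stands.
So the filing is due 13 March 2040.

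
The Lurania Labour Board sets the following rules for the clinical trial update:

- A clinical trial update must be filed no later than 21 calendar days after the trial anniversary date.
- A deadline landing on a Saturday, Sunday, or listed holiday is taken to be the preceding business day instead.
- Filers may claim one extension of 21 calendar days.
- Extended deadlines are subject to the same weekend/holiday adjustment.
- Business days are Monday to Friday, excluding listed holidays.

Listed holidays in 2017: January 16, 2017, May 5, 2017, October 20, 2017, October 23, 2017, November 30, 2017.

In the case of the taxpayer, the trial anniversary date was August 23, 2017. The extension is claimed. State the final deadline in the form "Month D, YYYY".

21 calendar days after August 23, 2017 is September 13, 2017.
Since September 13, 2017 is a Wednesday and not a holiday, the date is unchanged.
Add the 21 calendar-day extension to September 13, 2017: October 4, 2017.
October 4, 2017 falls on a Wednesday, which is a business day, so no adjustment is needed.
So the filing is due October 4, 2017.

October 4, 2017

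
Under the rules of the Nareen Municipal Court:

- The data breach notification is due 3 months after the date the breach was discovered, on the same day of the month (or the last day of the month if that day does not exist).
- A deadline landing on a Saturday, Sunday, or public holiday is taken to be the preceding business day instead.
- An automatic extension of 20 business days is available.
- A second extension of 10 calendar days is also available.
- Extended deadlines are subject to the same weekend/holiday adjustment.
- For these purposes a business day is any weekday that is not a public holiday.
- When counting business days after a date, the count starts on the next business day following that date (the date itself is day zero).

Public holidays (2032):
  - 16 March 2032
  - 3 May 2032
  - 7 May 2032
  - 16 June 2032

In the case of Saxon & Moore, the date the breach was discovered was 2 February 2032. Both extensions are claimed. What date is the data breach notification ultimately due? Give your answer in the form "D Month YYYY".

11 June 2032

3 months after 2 February 2032, on the same day of the month, is 2 May 2032.
2 May 2032 falls on a Sunday. Rolling to the preceding business day gives 30 April 2032, a Friday.
Counting 20 further business days from 30 April 2032 reaches 1 June 2032.
1 June 2032 falls on a Tuesday, which is a business day, so no adjustment is needed.
Applying the 10-calendar-day extension: 1 June 2032 + 10 days = 11 June 2032.
11 June 2032 falls on a Friday, which is a business day, so no adjustment is needed.
The final due date is 11 June 2032.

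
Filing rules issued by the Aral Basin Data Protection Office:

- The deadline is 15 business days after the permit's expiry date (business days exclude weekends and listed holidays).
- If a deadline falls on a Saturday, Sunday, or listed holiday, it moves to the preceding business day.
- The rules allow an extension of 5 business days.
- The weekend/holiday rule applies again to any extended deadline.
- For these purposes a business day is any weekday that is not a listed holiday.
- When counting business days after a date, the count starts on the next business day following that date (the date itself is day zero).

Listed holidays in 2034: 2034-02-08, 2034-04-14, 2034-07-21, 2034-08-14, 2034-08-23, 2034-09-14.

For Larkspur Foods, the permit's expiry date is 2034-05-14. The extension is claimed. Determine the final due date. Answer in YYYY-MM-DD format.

2034-06-09

15 business days after 2034-05-14, excluding weekends and holidays, is 2034-06-02.
Since 2034-06-02 is a Friday and not a holiday, the date is unchanged.
Applying the 5-business-day extension: 5 business days after 2034-06-02 is 2034-06-09.
2034-06-09 is a Friday and not a listed holiday, so it stands.
Deadline: 2034-06-09.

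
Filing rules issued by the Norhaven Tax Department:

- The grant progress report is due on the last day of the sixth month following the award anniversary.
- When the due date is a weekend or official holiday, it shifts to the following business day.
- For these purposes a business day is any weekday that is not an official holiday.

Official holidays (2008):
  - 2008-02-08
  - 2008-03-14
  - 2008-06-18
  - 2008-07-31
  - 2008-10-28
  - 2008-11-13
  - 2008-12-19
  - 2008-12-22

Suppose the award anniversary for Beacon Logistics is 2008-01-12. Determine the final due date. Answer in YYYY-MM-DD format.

The sixth month after 2008-01-12 is July 2008, whose last day is 2008-07-31.
2008-07-31 is a listed holiday; the next business day is 2008-08-01 (Friday).
Final deadline: 2008-08-01.

2008-08-01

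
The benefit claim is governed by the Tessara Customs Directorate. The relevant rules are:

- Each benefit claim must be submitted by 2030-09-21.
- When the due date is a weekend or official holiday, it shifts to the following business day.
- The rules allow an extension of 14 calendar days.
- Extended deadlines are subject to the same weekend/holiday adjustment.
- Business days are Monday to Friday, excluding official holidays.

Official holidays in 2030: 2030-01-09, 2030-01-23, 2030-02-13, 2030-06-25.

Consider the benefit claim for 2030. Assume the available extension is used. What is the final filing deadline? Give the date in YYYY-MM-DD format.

2030-10-07

The stated deadline is 2030-09-21.
2030-09-21 is a Saturday; the next business day is 2030-09-23 (Monday).
The 14-calendar-day extension moves the deadline from 2030-09-23 to 2030-10-07.
2030-10-07 is a Monday and not a listed holiday, so it stands.
Deadline: 2030-10-07.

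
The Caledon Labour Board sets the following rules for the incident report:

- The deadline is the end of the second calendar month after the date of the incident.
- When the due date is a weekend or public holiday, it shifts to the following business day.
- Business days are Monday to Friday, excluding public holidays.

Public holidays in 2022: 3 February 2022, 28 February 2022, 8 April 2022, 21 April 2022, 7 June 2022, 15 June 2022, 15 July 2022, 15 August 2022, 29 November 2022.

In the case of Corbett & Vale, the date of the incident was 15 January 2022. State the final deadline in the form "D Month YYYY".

31 March 2022

2 months after 15 January 2022 falls in March 2022; the last day of that month is 31 March 2022.
Since 31 March 2022 is a Thursday and not a holiday, the date is unchanged.
The final due date is 31 March 2022.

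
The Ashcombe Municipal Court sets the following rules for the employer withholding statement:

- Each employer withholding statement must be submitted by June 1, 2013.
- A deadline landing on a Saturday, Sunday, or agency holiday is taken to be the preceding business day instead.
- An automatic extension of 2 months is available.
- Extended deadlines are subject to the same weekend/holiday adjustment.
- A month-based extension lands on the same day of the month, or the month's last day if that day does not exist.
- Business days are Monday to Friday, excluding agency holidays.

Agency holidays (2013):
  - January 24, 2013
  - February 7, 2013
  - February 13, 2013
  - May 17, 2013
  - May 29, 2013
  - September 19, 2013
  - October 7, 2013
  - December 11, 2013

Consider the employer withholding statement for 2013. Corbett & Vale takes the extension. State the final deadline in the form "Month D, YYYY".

Start from the fixed due date, June 1, 2013.
June 1, 2013 falls on a Saturday. Rolling to the preceding business day gives May 31, 2013, a Friday.
Applying the 2 months extension: 2 months after May 31, 2013 is July 31, 2013.
Since July 31, 2013 is a Wednesday and not a holiday, the date is unchanged.
The final due date is July 31, 2013.

July 31, 2013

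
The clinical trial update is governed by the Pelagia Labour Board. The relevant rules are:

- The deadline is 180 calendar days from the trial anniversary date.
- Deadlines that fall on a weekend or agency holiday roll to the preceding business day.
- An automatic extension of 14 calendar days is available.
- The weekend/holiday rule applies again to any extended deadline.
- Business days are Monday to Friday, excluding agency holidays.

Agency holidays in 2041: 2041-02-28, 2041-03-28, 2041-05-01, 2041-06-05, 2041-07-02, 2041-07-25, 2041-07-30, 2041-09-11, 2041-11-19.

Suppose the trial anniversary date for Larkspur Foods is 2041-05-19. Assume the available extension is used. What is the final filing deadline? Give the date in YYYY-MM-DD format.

Adding 180 calendar days to 2041-05-19 gives 2041-11-15.
2041-11-15 (Friday) is already a business day.
Applying the 14-calendar-day extension: 2041-11-15 + 14 days = 2041-11-29.
Since 2041-11-29 is a Friday and not a holiday, the date is unchanged.
So the filing is due 2041-11-29.

2041-11-29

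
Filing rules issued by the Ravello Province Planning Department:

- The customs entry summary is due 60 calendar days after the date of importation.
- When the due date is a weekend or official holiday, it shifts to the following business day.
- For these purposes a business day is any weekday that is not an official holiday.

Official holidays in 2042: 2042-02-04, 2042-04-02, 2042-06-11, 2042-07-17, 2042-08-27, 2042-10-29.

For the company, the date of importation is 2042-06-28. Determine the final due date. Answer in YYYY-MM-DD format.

60 calendar days after 2042-06-28 is 2042-08-27.
2042-08-27 is a listed holiday, so it moves to the next business day, 2042-08-28 (Thursday).
So the filing is due 2042-08-28.

2042-08-28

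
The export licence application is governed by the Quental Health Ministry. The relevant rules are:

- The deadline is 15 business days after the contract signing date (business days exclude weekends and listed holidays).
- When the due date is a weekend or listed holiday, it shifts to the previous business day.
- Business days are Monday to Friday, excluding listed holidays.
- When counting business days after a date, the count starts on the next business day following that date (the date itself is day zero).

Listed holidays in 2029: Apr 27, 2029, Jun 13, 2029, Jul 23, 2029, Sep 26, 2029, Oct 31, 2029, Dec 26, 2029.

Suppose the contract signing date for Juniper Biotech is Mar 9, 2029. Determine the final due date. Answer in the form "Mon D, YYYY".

Counting 15 business days after Mar 9, 2029 (skipping weekends and listed holidays) reaches Mar 30, 2029.
Since Mar 30, 2029 is a Friday and not a holiday, the date is unchanged.
Deadline: Mar 30, 2029.

Mar 30, 2029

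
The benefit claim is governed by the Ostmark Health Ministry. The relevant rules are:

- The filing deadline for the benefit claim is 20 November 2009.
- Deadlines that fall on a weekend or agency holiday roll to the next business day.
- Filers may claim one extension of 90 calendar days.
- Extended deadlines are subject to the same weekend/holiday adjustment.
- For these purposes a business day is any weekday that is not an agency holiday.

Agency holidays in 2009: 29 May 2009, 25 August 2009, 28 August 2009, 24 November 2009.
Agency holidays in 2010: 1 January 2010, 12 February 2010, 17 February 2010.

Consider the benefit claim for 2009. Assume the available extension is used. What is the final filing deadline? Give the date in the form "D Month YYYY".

The statutory due date is 20 November 2009.
20 November 2009 (Friday) is already a business day.
Applying the 90-calendar-day extension: 20 November 2009 + 90 days = 18 February 2010.
18 February 2010 is a Thursday and not a listed holiday, so it stands.
The final due date is 18 February 2010.

18 February 2010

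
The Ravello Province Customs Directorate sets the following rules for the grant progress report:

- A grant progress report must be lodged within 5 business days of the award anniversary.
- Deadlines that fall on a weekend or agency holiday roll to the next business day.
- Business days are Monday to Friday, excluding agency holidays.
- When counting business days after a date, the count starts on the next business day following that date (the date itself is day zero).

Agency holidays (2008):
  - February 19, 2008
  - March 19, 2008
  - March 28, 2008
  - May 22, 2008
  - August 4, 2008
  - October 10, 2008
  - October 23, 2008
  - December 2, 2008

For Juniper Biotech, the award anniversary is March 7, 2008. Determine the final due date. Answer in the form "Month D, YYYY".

March 14, 2008

Starting the day after March 7, 2008 and counting 5 business days lands on March 14, 2008.
March 14, 2008 is a Friday and not a listed holiday, so it stands.
The final due date is March 14, 2008.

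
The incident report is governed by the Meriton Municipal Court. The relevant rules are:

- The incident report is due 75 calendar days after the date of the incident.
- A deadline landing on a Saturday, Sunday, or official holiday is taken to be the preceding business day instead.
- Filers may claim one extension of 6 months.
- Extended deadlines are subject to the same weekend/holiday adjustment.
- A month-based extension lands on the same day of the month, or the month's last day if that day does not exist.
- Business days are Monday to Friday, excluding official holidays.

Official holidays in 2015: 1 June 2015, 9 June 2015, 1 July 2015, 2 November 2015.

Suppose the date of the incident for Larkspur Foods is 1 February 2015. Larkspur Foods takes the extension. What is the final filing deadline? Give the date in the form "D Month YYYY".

Trigger date 1 February 2015 + 75 calendar days = 17 April 2015.
Since 17 April 2015 is a Friday and not a holiday, the date is unchanged.
The 6 months extension carries 17 April 2015 to 17 October 2015.
17 October 2015 is a Saturday, so it moves to the preceding business day, 16 October 2015 (Friday).
Deadline: 16 October 2015.

16 October 2015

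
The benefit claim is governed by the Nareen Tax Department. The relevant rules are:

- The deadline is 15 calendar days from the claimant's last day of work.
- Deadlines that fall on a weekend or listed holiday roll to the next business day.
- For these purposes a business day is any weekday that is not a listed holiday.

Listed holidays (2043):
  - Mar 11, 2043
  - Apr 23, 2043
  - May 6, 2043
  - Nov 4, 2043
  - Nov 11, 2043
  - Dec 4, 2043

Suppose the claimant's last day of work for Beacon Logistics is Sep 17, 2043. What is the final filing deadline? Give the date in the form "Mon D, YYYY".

Adding 15 calendar days to Sep 17, 2043 gives Oct 2, 2043.
Since Oct 2, 2043 is a Friday and not a holiday, the date is unchanged.
Final deadline: Oct 2, 2043.

Oct 2, 2043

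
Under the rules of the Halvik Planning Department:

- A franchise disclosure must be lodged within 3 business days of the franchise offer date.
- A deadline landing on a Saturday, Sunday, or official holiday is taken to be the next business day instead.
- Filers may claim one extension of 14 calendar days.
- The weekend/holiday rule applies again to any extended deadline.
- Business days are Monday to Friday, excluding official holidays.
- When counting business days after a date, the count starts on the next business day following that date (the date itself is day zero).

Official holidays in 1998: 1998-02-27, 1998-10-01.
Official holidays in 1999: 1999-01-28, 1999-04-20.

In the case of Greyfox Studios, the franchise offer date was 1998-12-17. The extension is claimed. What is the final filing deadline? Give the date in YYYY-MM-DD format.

1999-01-05

3 business days after 1998-12-17, excluding weekends and holidays, is 1998-12-22.
1998-12-22 (Tuesday) is already a business day.
The 14-calendar-day extension moves the deadline from 1998-12-22 to 1999-01-05.
Since 1999-01-05 is a Tuesday and not a holiday, the date is unchanged.
Final deadline: 1999-01-05.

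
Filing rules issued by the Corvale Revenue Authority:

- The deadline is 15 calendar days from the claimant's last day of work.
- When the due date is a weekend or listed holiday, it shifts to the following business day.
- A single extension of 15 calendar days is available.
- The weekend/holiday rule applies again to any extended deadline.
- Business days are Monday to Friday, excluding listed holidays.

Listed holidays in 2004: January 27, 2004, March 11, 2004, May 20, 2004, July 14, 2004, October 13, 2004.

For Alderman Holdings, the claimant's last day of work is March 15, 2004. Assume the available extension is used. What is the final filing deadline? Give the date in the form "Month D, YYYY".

Adding 15 calendar days to March 15, 2004 gives March 30, 2004.
March 30, 2004 is a Tuesday and not a listed holiday, so it stands.
Add the 15 calendar-day extension to March 30, 2004: April 14, 2004.
April 14, 2004 (Wednesday) is already a business day.
Deadline: April 14, 2004.

April 14, 2004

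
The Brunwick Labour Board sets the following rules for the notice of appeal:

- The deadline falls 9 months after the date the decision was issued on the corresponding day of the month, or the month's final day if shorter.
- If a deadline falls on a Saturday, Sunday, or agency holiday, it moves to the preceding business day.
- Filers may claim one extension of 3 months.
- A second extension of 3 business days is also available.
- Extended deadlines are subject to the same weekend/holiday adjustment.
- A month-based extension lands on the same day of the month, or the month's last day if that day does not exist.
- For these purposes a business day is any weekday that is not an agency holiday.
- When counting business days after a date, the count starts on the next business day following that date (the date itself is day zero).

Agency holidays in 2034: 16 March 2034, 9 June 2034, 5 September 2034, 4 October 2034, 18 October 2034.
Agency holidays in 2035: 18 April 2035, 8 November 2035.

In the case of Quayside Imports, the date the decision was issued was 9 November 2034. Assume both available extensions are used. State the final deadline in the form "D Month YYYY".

14 November 2035

9 months after 9 November 2034, on the same day of the month, is 9 August 2035.
Since 9 August 2035 is a Thursday and not a holiday, the date is unchanged.
Add 3 months to 9 August 2035: 9 November 2035.
9 November 2035 (Friday) is already a business day.
Counting 3 further business days from 9 November 2035 reaches 14 November 2035.
14 November 2035 falls on a Wednesday, which is a business day, so no adjustment is needed.
Deadline: 14 November 2035.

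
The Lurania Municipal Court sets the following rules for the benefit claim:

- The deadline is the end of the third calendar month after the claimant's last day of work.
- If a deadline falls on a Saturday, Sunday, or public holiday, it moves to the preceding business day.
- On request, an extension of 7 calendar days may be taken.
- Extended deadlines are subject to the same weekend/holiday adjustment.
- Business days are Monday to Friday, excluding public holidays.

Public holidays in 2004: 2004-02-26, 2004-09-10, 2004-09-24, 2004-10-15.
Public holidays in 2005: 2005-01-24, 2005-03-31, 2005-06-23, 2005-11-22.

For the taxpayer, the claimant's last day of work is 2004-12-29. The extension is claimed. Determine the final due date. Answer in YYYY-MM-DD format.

2005-04-06

3 months after 2004-12-29 is March 2005; that month ends on 2005-03-31.
2005-03-31 falls on a listed holiday. Rolling to the preceding business day gives 2005-03-30, a Wednesday.
Applying the 7-calendar-day extension: 2005-03-30 + 7 days = 2005-04-06.
2005-04-06 (Wednesday) is already a business day.
Final deadline: 2005-04-06.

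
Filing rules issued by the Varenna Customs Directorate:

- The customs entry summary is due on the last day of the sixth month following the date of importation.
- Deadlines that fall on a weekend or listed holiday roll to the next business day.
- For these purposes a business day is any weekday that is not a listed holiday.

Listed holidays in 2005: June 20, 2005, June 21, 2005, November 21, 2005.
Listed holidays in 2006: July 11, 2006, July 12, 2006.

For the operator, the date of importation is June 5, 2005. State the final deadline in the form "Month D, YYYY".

January 2, 2006

6 months after June 5, 2005 falls in December 2005; the last day of that month is December 31, 2005.
December 31, 2005 is a Saturday, so it moves to the next business day, January 2, 2006 (Monday).
The final due date is January 2, 2006.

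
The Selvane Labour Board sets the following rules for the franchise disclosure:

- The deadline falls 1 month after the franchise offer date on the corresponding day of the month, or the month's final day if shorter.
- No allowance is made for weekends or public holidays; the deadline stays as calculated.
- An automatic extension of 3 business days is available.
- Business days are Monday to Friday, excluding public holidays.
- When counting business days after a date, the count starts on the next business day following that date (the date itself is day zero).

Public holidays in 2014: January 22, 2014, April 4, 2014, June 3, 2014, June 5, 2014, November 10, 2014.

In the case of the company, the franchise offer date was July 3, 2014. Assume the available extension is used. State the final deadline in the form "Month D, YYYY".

Moving 1 month forward from July 3, 2014 on the corresponding day gives August 3, 2014.
August 3, 2014 falls on a Sunday. The rules make no weekend/holiday allowance, so it remains August 3, 2014.
Counting 3 further business days from August 3, 2014 reaches August 6, 2014.
August 6, 2014 is a Wednesday; no weekend or holiday adjustment applies.
Final deadline: August 6, 2014.

August 6, 2014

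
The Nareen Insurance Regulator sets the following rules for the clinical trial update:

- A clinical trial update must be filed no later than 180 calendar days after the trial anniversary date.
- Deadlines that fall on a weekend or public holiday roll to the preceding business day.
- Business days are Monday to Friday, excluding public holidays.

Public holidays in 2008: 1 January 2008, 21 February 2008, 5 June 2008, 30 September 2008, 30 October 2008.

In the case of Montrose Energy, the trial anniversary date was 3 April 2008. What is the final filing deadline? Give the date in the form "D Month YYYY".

180 calendar days after 3 April 2008 is 30 September 2008.
30 September 2008 is a listed holiday; the preceding business day is 29 September 2008 (Monday).
So the filing is due 29 September 2008.

29 September 2008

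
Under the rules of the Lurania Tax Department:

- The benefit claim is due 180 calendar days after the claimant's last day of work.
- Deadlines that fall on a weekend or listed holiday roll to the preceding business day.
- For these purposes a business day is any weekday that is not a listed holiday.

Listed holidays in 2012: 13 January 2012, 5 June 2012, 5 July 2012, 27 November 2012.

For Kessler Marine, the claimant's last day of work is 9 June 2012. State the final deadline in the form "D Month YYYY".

180 calendar days after 9 June 2012 is 6 December 2012.
Since 6 December 2012 is a Thursday and not a holiday, the date is unchanged.
So the filing is due 6 December 2012.

6 December 2012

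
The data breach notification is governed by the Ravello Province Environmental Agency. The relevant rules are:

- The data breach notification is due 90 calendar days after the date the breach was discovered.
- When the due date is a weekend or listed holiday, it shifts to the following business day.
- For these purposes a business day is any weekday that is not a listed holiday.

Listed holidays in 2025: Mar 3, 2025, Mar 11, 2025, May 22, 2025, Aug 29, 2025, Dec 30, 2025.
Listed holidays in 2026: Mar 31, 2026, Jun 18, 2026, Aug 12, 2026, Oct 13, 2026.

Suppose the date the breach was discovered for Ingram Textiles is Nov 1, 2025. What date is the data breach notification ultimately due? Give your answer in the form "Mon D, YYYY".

Jan 30, 2026

90 calendar days after Nov 1, 2025 is Jan 30, 2026.
Jan 30, 2026 is a Friday and not a listed holiday, so it stands.
Final deadline: Jan 30, 2026.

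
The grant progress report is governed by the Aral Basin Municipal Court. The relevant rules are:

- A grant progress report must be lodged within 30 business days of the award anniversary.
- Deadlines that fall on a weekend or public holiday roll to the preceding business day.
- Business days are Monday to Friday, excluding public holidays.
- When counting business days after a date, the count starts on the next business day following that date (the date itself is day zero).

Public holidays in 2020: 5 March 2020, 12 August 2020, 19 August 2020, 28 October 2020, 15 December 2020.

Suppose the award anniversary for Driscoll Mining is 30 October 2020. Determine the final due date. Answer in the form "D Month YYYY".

Starting the day after 30 October 2020 and counting 30 business days lands on 11 December 2020.
11 December 2020 (Friday) is already a business day.
Deadline: 11 December 2020.

11 December 2020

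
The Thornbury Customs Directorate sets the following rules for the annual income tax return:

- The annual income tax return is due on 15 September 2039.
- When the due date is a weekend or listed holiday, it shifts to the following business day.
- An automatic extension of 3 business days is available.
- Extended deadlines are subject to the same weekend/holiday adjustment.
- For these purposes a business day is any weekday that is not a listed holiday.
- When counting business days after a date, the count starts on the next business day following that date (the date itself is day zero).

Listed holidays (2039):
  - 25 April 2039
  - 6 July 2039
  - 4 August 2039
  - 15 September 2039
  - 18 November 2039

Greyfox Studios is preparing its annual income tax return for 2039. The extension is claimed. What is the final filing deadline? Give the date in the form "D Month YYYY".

The statutory due date is 15 September 2039.
15 September 2039 is a listed holiday; the next business day is 16 September 2039 (Friday).
The 3-business-day extension runs from 16 September 2039 to 21 September 2039.
Since 21 September 2039 is a Wednesday and not a holiday, the date is unchanged.
So the filing is due 21 September 2039.

21 September 2039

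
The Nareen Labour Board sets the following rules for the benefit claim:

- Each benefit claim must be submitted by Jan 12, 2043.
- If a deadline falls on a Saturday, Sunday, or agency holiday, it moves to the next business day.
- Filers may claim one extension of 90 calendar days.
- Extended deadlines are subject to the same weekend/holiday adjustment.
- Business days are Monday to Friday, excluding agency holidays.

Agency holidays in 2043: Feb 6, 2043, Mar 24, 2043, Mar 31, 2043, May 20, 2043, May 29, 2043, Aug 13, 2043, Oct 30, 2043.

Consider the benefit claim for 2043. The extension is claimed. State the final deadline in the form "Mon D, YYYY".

The statutory due date is Jan 12, 2043.
Since Jan 12, 2043 is a Monday and not a holiday, the date is unchanged.
With the 90-day extension, Jan 12, 2043 becomes Apr 12, 2043.
Because Apr 12, 2043 is a Sunday, the deadline becomes Apr 13, 2043 (Monday).
So the filing is due Apr 13, 2043.

Apr 13, 2043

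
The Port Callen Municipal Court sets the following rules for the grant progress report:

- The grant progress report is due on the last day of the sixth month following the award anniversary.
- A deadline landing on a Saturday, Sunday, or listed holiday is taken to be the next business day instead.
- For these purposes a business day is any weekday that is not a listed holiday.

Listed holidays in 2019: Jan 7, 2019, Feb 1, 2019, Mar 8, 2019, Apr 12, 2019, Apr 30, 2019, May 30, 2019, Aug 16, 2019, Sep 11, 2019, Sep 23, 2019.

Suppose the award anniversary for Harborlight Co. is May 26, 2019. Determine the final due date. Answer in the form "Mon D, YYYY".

6 months after May 26, 2019 is November 2019; that month ends on Nov 30, 2019.
Nov 30, 2019 falls on a Saturday. Rolling to the next business day gives Dec 2, 2019, a Monday.
So the filing is due Dec 2, 2019.

Dec 2, 2019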